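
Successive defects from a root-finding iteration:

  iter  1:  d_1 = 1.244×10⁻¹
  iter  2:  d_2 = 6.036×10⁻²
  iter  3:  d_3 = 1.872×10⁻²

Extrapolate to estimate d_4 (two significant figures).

2.8e-3

First estimate the order: p ≈ ln(d_3/d_2) / ln(d_2/d_1) = ln(1.872×10⁻²/6.036×10⁻²)/ln(6.036×10⁻²/1.244×10⁻¹) = ln(0.310139)/ln(0.485209) ≈ 1.6189.
Then d_4 ≈ d_3·(d_3/d_2)^p = 1.872×10⁻²·(0.310139)^1.6189 = 1.872×10⁻²·0.150273 ≈ 0.002813.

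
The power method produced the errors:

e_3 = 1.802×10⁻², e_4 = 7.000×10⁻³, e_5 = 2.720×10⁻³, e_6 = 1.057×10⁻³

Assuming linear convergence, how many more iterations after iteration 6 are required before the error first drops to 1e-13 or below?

25

Rate ρ ≈ e_6/e_5 = 1.057×10⁻³/2.720×10⁻³ = 0.3886.
After j more steps, e_{6+j} ≈ 1.057×10⁻³·ρ^j; need ρ^j ≤ 1e-13/1.057×10⁻³ = 9.46074e-11.
j ≥ ln(9.46074e-11)/ln(0.3886) = -23.0813/-0.94520 = 24.419.
So 25 more iterations are needed.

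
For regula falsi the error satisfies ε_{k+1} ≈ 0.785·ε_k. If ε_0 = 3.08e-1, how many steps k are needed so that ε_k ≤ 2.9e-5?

After k steps, ε_k ≈ 3.08e-1·0.785^k.
Need 0.785^k ≤ 2.9e-5/3.08e-1 = 9.41558e-05.
k ≥ ln(9.41558e-05)/ln(0.785) = -9.2706/-0.24207 = 38.297.
Smallest integer k = 39.

39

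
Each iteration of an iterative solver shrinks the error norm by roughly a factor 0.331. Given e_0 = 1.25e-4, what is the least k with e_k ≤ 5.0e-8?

8

After k steps, e_k ≈ 1.25e-4·0.331^k.
Need 0.331^k ≤ 5.0e-8/1.25e-4 = 0.0004.
k ≥ ln(0.0004)/ln(0.331) = -7.8240/-1.10564 = 7.076.
Smallest integer k = 8.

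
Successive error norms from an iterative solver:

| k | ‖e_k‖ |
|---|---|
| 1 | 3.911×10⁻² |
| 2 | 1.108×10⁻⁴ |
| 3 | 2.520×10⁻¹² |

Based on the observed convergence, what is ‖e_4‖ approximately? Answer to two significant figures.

First estimate the order: p ≈ ln(‖e_3‖/‖e_2‖) / ln(‖e_2‖/‖e_1‖) = ln(2.520×10⁻¹²/1.108×10⁻⁴)/ln(1.108×10⁻⁴/3.911×10⁻²) = ln(2.27437e-08)/ln(0.00283304) ≈ 3.0000.
Then ‖e_4‖ ≈ ‖e_3‖·(‖e_3‖/‖e_2‖)^p = 2.520×10⁻¹²·(2.27437e-08)^3.0000 = 2.520×10⁻¹²·1.17648e-23 ≈ 2.965e-35.

3.0e-35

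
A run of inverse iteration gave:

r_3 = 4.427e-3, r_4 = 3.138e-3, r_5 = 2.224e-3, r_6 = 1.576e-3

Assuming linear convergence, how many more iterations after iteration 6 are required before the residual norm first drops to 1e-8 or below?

Rate ρ ≈ r_6/r_5 = 1.576e-3/2.224e-3 = 0.7086.
After j more steps, r_{6+j} ≈ 1.576e-3·ρ^j; need ρ^j ≤ 1e-8/1.576e-3 = 6.34518e-06.
j ≥ ln(6.34518e-06)/ln(0.7086) = -11.9678/-0.34446 = 34.744.
So 35 more iterations are needed.

35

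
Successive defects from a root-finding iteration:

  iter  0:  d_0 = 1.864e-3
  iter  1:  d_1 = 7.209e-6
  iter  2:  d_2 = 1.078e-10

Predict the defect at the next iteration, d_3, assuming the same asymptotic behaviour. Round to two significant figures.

2.4e-20

First estimate the order: p ≈ ln(d_2/d_1) / ln(d_1/d_0) = ln(1.078e-10/7.209e-6)/ln(7.209e-6/1.864e-3) = ln(1.49535e-05)/ln(0.00386749) ≈ 2.0000.
Then d_3 ≈ d_2·(d_2/d_1)^p = 1.078e-10·(1.49535e-05)^2.0000 = 1.078e-10·2.23607e-10 ≈ 2.41e-20.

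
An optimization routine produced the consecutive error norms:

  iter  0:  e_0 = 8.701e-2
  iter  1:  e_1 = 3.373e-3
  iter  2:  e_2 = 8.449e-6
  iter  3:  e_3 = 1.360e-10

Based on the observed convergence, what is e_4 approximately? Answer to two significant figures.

2.0e-19

First estimate the order: p ≈ ln(e_3/e_2) / ln(e_2/e_1) = ln(1.360e-10/8.449e-6)/ln(8.449e-6/3.373e-3) = ln(1.60966e-05)/ln(0.00250489) ≈ 1.8427.
Then e_4 ≈ e_3·(e_3/e_2)^p = 1.360e-10·(1.60966e-05)^1.8427 = 1.360e-10·1.47045e-09 ≈ 2e-19.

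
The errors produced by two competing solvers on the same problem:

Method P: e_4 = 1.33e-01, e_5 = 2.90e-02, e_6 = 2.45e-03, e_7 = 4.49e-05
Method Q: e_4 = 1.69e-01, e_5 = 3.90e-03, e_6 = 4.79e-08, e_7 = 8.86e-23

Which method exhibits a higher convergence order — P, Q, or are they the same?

Q

Method P: p ≈ ln(4.49e-05/2.45e-03)/ln(2.45e-03/2.90e-02) ≈ 1.62.
Method Q: p ≈ ln(8.86e-23/4.79e-08)/ln(4.79e-08/3.90e-03) ≈ 3.00.
Method Q has the higher order (≈3.0 vs ≈1.6).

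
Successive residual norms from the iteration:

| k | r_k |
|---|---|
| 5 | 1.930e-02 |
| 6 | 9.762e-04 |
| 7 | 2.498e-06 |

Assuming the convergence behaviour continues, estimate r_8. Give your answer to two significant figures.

1.6e-11

First estimate the order: p ≈ ln(r_7/r_6) / ln(r_6/r_5) = ln(2.498e-06/9.762e-04)/ln(9.762e-04/1.930e-02) = ln(0.0025589)/ln(0.0505803) ≈ 1.9999.
Then r_8 ≈ r_7·(r_7/r_6)^p = 2.498e-06·(0.0025589)^1.9999 = 2.498e-06·6.55188e-06 ≈ 1.637e-11.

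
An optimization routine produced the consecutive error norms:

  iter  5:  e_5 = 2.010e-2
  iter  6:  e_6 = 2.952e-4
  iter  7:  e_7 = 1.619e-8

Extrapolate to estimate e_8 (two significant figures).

2.0e-18

First estimate the order: p ≈ ln(e_7/e_6) / ln(e_6/e_5) = ln(1.619e-8/2.952e-4)/ln(2.952e-4/2.010e-2) = ln(5.48442e-05)/ln(0.0146866) ≈ 2.3244.
Then e_8 ≈ e_7·(e_7/e_6)^p = 1.619e-8·(5.48442e-05)^2.3244 = 1.619e-8·1.24749e-10 ≈ 2.02e-18.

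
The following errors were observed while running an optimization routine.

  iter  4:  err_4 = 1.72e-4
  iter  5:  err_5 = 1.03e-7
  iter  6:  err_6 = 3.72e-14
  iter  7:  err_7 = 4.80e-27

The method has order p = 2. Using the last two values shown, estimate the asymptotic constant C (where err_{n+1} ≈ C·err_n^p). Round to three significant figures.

3.47

C ≈ err_7 / err_6^2
  = 4.80e-27 / (3.72e-14)^2
  = 4.80e-27 / 1.38384e-27 ≈ 3.4686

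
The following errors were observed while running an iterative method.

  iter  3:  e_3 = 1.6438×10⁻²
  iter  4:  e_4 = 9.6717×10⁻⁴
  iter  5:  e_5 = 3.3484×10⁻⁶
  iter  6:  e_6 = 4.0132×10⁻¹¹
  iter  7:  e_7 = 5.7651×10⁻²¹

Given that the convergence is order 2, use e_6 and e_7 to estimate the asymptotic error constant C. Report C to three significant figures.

C ≈ e_7 / e_6^2
  = 5.7651×10⁻²¹ / (4.0132×10⁻¹¹)^2
  = 5.7651×10⁻²¹ / 1.61058e-21 ≈ 3.5795

3.58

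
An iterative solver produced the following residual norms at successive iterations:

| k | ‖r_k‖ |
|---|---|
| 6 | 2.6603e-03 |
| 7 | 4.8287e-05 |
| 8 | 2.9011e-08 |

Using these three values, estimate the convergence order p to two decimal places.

1.85

p ≈ ln(‖r_8‖/‖r_7‖) / ln(‖r_7‖/‖r_6‖)
  = ln(2.9011e-08/4.8287e-05) / ln(4.8287e-05/2.6603e-03)
  = ln(0.000600804) / ln(0.018151)
  = -7.41724 / -4.00903 ≈ 1.85013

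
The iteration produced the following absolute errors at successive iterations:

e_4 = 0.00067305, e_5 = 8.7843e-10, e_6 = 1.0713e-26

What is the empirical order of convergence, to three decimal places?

2.874

p ≈ ln(e_6/e_5) / ln(e_5/e_4)
  = ln(1.0713e-26/8.7843e-10) / ln(8.7843e-10/0.00067305)
  = ln(1.21956e-17) / ln(1.30515e-06)
  = -38.945456 / -13.549193 ≈ 2.874375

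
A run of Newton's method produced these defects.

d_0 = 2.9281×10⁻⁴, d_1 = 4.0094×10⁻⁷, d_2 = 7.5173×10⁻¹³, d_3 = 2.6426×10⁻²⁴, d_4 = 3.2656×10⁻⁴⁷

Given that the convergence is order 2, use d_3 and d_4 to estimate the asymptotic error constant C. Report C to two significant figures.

C ≈ d_4 / d_3^2
  = 3.2656×10⁻⁴⁷ / (2.6426×10⁻²⁴)^2
  = 3.2656×10⁻⁴⁷ / 6.98333e-48 ≈ 4.6763

4.7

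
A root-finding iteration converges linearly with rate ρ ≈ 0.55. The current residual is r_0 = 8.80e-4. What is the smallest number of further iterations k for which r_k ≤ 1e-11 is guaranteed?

After k steps, r_k ≈ 8.80e-4·0.55^k.
Need 0.55^k ≤ 1e-11/8.80e-4 = 1.13636e-08.
k ≥ ln(1.13636e-08)/ln(0.55) = -18.2929/-0.59784 = 30.598.
Smallest integer k = 31.

31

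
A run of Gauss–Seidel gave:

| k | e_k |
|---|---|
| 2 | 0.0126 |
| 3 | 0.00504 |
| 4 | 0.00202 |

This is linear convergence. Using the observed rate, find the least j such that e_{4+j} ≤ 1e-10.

Rate ρ ≈ e_4/e_3 = 0.00202/0.00504 = 0.4008.
After j more steps, e_{4+j} ≈ 0.00202·ρ^j; need ρ^j ≤ 1e-10/0.00202 = 4.9505e-08.
j ≥ ln(4.9505e-08)/ln(0.4008) = -16.8212/-0.91429 = 18.398.
So 19 more iterations are needed.

19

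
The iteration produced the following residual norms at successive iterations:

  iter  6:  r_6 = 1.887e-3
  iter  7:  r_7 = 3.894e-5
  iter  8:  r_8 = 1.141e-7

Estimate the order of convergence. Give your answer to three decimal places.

1.503

p ≈ ln(r_8/r_7) / ln(r_7/r_6)
  = ln(1.141e-7/3.894e-5) / ln(3.894e-5/1.887e-3)
  = ln(0.00293015) / ln(0.0206359)
  = -5.832702 / -3.880723 ≈ 1.502994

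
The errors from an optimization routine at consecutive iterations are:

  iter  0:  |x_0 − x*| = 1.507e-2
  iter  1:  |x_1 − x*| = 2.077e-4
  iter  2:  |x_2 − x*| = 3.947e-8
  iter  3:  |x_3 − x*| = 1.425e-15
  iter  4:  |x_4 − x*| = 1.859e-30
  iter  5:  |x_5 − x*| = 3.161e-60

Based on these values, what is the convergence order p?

2

Consecutive ratios: |x_5 − x*|/|x_4 − x*| = 3.161e-60/1.859e-30 = 1.70038e-30, |x_4 − x*|/|x_3 − x*| = 1.859e-30/1.425e-15 = 1.30456e-15.
p ≈ ln(1.70038e-30)/ln(1.30456e-15) = -68.5467/-34.2729 ≈ 2.00.
So the convergence is quadratic (order 2).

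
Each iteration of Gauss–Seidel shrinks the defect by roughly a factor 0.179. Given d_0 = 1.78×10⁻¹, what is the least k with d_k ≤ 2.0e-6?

7

After k steps, d_k ≈ 1.78×10⁻¹·0.179^k.
Need 0.179^k ≤ 2.0e-6/1.78×10⁻¹ = 1.1236e-05.
k ≥ ln(1.1236e-05)/ln(0.179) = -11.3964/-1.72037 = 6.624.
Smallest integer k = 7.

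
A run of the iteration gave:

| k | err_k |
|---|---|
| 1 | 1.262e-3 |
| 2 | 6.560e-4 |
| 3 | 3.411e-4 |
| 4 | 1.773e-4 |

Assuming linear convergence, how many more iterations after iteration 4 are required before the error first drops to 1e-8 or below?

15

Rate ρ ≈ err_4/err_3 = 1.773e-4/3.411e-4 = 0.5198.
After j more steps, err_{4+j} ≈ 1.773e-4·ρ^j; need ρ^j ≤ 1e-8/1.773e-4 = 5.64016e-05.
j ≥ ln(5.64016e-05)/ln(0.5198) = -9.7830/-0.65431 = 14.952.
So 15 more iterations are needed.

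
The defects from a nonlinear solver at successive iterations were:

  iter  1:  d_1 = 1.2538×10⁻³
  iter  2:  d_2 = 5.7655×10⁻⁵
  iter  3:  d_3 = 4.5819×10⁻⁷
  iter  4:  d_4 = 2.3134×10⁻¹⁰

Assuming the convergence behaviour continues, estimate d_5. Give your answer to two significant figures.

First estimate the order: p ≈ ln(d_4/d_3) / ln(d_3/d_2) = ln(2.3134×10⁻¹⁰/4.5819×10⁻⁷)/ln(4.5819×10⁻⁷/5.7655×10⁻⁵) = ln(0.0005049)/ln(0.0079471) ≈ 1.5701.
Then d_5 ≈ d_4·(d_4/d_3)^p = 2.3134×10⁻¹⁰·(0.0005049)^1.5701 = 2.3134×10⁻¹⁰·6.66351e-06 ≈ 1.542e-15.

1.5e-15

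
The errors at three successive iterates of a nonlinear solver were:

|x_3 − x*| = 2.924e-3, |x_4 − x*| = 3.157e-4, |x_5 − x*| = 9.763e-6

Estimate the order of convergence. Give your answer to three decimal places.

1.562

p ≈ ln(|x_5 − x*|/|x_4 − x*|) / ln(|x_4 − x*|/|x_3 − x*|)
  = ln(9.763e-6/3.157e-4) / ln(3.157e-4/2.924e-3)
  = ln(0.0309249) / ln(0.107969)
  = -3.476194 / -2.225911 ≈ 1.561695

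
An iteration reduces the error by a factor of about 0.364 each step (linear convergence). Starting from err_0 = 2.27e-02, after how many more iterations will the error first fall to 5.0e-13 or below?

After k steps, err_k ≈ 2.27e-02·0.364^k.
Need 0.364^k ≤ 5.0e-13/2.27e-02 = 2.20264e-11.
k ≥ ln(2.20264e-11)/ln(0.364) = -24.5388/-1.01060 = 24.281.
Smallest integer k = 25.

25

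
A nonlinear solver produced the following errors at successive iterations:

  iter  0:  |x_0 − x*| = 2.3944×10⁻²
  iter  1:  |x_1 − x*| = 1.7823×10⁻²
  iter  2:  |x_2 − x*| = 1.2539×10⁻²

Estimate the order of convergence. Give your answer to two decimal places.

1.19

p ≈ ln(|x_2 − x*|/|x_1 − x*|) / ln(|x_1 − x*|/|x_0 − x*|)
  = ln(1.2539×10⁻²/1.7823×10⁻²) / ln(1.7823×10⁻²/2.3944×10⁻²)
  = ln(0.703529) / ln(0.744362)
  = -0.35165 / -0.29523 ≈ 1.19111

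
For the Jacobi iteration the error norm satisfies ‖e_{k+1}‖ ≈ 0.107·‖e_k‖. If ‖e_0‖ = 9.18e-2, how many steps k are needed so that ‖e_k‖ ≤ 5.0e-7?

After k steps, ‖e_k‖ ≈ 9.18e-2·0.107^k.
Need 0.107^k ≤ 5.0e-7/9.18e-2 = 5.44662e-06.
k ≥ ln(5.44662e-06)/ln(0.107) = -12.1205/-2.23493 = 5.423.
Smallest integer k = 6.

6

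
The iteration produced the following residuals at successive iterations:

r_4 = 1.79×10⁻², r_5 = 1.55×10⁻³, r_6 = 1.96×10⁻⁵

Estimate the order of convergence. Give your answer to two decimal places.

p ≈ ln(r_6/r_5) / ln(r_5/r_4)
  = ln(1.96×10⁻⁵/1.55×10⁻³) / ln(1.55×10⁻³/1.79×10⁻²)
  = ln(0.0126452) / ln(0.0865922)
  = -4.37048 / -2.44655 ≈ 1.78638

1.79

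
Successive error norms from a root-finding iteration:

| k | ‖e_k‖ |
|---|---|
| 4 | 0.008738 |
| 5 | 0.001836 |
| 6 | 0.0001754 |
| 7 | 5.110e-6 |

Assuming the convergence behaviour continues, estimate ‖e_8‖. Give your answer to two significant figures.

2.5e-8

First estimate the order: p ≈ ln(‖e_7‖/‖e_6‖) / ln(‖e_6‖/‖e_5‖) = ln(5.110e-6/0.0001754)/ln(0.0001754/0.001836) = ln(0.0291334)/ln(0.0955338) ≈ 1.5057.
Then ‖e_8‖ ≈ ‖e_7‖·(‖e_7‖/‖e_6‖)^p = 5.110e-6·(0.0291334)^1.5057 = 5.110e-6·0.00487342 ≈ 2.49e-08.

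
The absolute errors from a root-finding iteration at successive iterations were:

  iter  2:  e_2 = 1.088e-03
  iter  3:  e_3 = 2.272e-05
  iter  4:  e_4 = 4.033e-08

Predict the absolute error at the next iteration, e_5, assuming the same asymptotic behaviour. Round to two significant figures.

First estimate the order: p ≈ ln(e_4/e_3) / ln(e_3/e_2) = ln(4.033e-08/2.272e-05)/ln(2.272e-05/1.088e-03) = ln(0.00177509)/ln(0.0208824) ≈ 1.6372.
Then e_5 ≈ e_4·(e_4/e_3)^p = 4.033e-08·(0.00177509)^1.6372 = 4.033e-08·3.13634e-05 ≈ 1.265e-12.

1.3e-12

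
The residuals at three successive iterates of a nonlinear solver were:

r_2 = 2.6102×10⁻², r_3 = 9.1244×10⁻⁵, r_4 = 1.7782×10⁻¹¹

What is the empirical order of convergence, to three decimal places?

2.732

p ≈ ln(r_4/r_3) / ln(r_3/r_2)
  = ln(1.7782×10⁻¹¹/9.1244×10⁻⁵) / ln(9.1244×10⁻⁵/2.6102×10⁻²)
  = ln(1.94884e-07) / ln(0.00349567)
  = -15.450861 / -5.656230 ≈ 2.731654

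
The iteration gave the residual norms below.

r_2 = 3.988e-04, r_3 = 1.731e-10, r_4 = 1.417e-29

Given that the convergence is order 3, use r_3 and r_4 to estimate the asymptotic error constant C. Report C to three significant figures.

C ≈ r_4 / r_3^3
  = 1.417e-29 / (1.731e-10)^3
  = 1.417e-29 / 5.1867e-30 ≈ 2.732

2.73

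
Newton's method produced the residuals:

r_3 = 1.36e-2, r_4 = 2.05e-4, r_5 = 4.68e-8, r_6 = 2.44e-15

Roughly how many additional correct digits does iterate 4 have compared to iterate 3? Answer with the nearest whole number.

Digits gained ≈ log₁₀(r_3/r_4) = log₁₀(1.36e-2/2.05e-4) = log₁₀(66.3415) ≈ 1.822.

2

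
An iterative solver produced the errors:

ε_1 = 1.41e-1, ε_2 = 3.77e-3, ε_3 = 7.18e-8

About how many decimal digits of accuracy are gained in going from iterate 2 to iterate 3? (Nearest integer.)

Digits gained ≈ log₁₀(ε_2/ε_3) = log₁₀(3.77e-3/7.18e-8) = log₁₀(52507) ≈ 4.720.

5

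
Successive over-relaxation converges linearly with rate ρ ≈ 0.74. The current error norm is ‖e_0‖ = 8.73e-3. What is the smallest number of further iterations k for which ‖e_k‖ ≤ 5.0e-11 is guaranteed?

After k steps, ‖e_k‖ ≈ 8.73e-3·0.74^k.
Need 0.74^k ≤ 5.0e-11/8.73e-3 = 5.72738e-09.
k ≥ ln(5.72738e-09)/ln(0.74) = -18.9780/-0.30111 = 63.027.
Smallest integer k = 64.

64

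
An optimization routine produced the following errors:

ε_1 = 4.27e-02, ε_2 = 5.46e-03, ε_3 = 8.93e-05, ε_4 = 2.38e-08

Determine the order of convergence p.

Consecutive ratios: ε_4/ε_3 = 2.38e-08/8.93e-05 = 0.000266517, ε_3/ε_2 = 8.93e-05/5.46e-03 = 0.0163553.
p ≈ ln(0.000266517)/ln(0.0163553) = -8.2301/-4.1132 ≈ 2.00.
So the convergence is quadratic (order 2).

2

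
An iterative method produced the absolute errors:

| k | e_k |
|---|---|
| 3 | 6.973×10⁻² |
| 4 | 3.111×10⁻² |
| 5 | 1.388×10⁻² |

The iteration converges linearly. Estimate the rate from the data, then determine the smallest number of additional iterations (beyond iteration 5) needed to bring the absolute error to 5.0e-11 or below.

Rate ρ ≈ e_5/e_4 = 1.388×10⁻²/3.111×10⁻² = 0.4462.
After j more steps, e_{5+j} ≈ 1.388×10⁻²·ρ^j; need ρ^j ≤ 5.0e-11/1.388×10⁻² = 3.60231e-09.
j ≥ ln(3.60231e-09)/ln(0.4462) = -19.4417/-0.80699 = 24.092.
So 25 more iterations are needed.

25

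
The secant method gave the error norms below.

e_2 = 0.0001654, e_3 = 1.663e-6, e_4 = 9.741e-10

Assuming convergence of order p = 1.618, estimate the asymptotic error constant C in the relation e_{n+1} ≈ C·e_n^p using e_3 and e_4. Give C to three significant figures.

C ≈ e_4 / e_3^1.618
  = 9.741e-10 / (1.663e-6)^1.618
  = 9.741e-10 / 4.46071e-10 ≈ 2.1837

2.18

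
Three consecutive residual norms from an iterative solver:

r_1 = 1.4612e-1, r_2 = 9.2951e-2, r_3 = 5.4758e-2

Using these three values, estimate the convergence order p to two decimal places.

1.17

p ≈ ln(r_3/r_2) / ln(r_2/r_1)
  = ln(5.4758e-2/9.2951e-2) / ln(9.2951e-2/1.4612e-1)
  = ln(0.589106) / ln(0.636128)
  = -0.52915 / -0.45236 ≈ 1.16975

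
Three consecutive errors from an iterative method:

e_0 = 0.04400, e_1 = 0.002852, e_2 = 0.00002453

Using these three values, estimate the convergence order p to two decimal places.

p ≈ ln(e_2/e_1) / ln(e_1/e_0)
  = ln(0.00002453/0.002852) / ln(0.002852/0.04400)
  = ln(0.00860098) / ln(0.0648182)
  = -4.75588 / -2.73617 ≈ 1.73815

1.74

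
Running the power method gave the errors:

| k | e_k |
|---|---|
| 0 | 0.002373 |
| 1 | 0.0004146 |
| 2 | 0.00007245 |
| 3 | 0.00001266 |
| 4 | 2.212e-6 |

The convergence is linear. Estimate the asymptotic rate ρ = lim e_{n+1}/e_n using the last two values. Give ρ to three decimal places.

ρ ≈ e_4/e_3 = 2.212e-6/0.00001266 = 0.17472

0.175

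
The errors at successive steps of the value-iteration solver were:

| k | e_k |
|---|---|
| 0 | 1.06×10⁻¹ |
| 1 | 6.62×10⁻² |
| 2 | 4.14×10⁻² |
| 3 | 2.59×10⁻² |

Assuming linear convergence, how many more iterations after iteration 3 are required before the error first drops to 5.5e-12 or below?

48

Rate ρ ≈ e_3/e_2 = 2.59×10⁻²/4.14×10⁻² = 0.6256.
After j more steps, e_{3+j} ≈ 2.59×10⁻²·ρ^j; need ρ^j ≤ 5.5e-12/2.59×10⁻² = 2.12355e-10.
j ≥ ln(2.12355e-10)/ln(0.6256) = -22.2728/-0.46904 = 47.486.
So 48 more iterations are needed.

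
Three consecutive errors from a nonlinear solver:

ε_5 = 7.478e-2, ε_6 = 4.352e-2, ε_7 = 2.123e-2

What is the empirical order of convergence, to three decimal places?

p ≈ ln(ε_7/ε_6) / ln(ε_6/ε_5)
  = ln(2.123e-2/4.352e-2) / ln(4.352e-2/7.478e-2)
  = ln(0.487822) / ln(0.581974)
  = -0.717805 / -0.541330 ≈ 1.326003

1.326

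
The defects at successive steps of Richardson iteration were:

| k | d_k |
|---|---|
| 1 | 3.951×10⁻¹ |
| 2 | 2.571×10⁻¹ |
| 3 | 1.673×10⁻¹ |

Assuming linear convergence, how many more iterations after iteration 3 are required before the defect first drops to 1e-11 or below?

Rate ρ ≈ d_3/d_2 = 1.673×10⁻¹/2.571×10⁻¹ = 0.6507.
After j more steps, d_{3+j} ≈ 1.673×10⁻¹·ρ^j; need ρ^j ≤ 1e-11/1.673×10⁻¹ = 5.97729e-11.
j ≥ ln(5.97729e-11)/ln(0.6507) = -23.5405/-0.42971 = 54.782.
So 55 more iterations are needed.

55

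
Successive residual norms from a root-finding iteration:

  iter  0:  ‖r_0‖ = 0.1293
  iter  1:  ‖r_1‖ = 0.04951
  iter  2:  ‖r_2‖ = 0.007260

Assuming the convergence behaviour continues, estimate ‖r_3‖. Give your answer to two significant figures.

1.6e-4

First estimate the order: p ≈ ln(‖r_2‖/‖r_1‖) / ln(‖r_1‖/‖r_0‖) = ln(0.007260/0.04951)/ln(0.04951/0.1293) = ln(0.146637)/ln(0.382908) ≈ 1.9999.
Then ‖r_3‖ ≈ ‖r_2‖·(‖r_2‖/‖r_1‖)^p = 0.007260·(0.146637)^1.9999 = 0.007260·0.0215065 ≈ 0.0001561.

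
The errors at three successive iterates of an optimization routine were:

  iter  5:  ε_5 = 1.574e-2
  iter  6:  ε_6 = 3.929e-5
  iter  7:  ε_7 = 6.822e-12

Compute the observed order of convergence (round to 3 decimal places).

p ≈ ln(ε_7/ε_6) / ln(ε_6/ε_5)
  = ln(6.822e-12/3.929e-5) / ln(3.929e-5/1.574e-2)
  = ln(1.73632e-07) / ln(0.00249619)
  = -15.566328 / -5.992990 ≈ 2.597423

2.597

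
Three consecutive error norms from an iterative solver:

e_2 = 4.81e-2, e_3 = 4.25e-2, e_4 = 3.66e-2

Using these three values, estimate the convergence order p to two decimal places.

p ≈ ln(e_4/e_3) / ln(e_3/e_2)
  = ln(3.66e-2/4.25e-2) / ln(4.25e-2/4.81e-2)
  = ln(0.861176) / ln(0.883576)
  = -0.14946 / -0.12378 ≈ 1.20746

1.21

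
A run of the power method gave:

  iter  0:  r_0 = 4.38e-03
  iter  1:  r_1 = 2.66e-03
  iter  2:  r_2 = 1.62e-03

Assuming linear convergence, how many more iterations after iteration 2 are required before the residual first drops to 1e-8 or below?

Rate ρ ≈ r_2/r_1 = 1.62e-03/2.66e-03 = 0.6090.
After j more steps, r_{2+j} ≈ 1.62e-03·ρ^j; need ρ^j ≤ 1e-8/1.62e-03 = 6.17284e-06.
j ≥ ln(6.17284e-06)/ln(0.6090) = -11.9954/-0.49594 = 24.187.
So 25 more iterations are needed.

25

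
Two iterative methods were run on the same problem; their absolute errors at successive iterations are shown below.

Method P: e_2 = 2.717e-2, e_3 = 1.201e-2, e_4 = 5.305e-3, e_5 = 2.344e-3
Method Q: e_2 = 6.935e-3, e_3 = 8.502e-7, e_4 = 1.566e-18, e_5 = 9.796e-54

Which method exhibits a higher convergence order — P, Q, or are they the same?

Q

Method P: p ≈ ln(2.344e-3/5.305e-3)/ln(5.305e-3/1.201e-2) ≈ 1.00.
Method Q: p ≈ ln(9.796e-54/1.566e-18)/ln(1.566e-18/8.502e-7) ≈ 3.00.
Method Q has the higher order (≈3.0 vs ≈1.0).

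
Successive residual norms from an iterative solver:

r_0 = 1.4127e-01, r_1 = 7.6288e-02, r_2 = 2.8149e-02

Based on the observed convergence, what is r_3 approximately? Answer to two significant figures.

First estimate the order: p ≈ ln(r_2/r_1) / ln(r_1/r_0) = ln(2.8149e-02/7.6288e-02)/ln(7.6288e-02/1.4127e-01) = ln(0.368983)/ln(0.540016) ≈ 1.6181.
Then r_3 ≈ r_2·(r_2/r_1)^p = 2.8149e-02·(0.368983)^1.6181 = 2.8149e-02·0.199238 ≈ 0.005608.

5.6e-3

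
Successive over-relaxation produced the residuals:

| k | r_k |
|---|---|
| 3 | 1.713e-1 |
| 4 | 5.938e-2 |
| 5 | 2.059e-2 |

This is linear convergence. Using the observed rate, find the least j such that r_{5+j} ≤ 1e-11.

Rate ρ ≈ r_5/r_4 = 2.059e-2/5.938e-2 = 0.3467.
After j more steps, r_{5+j} ≈ 2.059e-2·ρ^j; need ρ^j ≤ 1e-11/2.059e-2 = 4.85673e-10.
j ≥ ln(4.85673e-10)/ln(0.3467) = -21.4455/-1.05930 = 20.245.
So 21 more iterations are needed.

21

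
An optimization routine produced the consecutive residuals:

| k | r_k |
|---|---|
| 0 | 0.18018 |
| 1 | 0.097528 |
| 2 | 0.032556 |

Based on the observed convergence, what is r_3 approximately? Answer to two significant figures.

First estimate the order: p ≈ ln(r_2/r_1) / ln(r_1/r_0) = ln(0.032556/0.097528)/ln(0.097528/0.18018) = ln(0.333812)/ln(0.541281) ≈ 1.7875.
Then r_3 ≈ r_2·(r_2/r_1)^p = 0.032556·(0.333812)^1.7875 = 0.032556·0.140689 ≈ 0.00458.

4.6e-3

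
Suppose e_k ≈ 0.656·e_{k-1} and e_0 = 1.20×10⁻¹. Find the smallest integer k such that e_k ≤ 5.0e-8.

After k steps, e_k ≈ 1.20×10⁻¹·0.656^k.
Need 0.656^k ≤ 5.0e-8/1.20×10⁻¹ = 4.16667e-07.
k ≥ ln(4.16667e-07)/ln(0.656) = -14.6910/-0.42159 = 34.847.
Smallest integer k = 35.

35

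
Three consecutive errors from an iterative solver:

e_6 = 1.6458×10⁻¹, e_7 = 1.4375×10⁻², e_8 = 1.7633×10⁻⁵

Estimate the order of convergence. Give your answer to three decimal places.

p ≈ ln(e_8/e_7) / ln(e_7/e_6)
  = ln(1.7633×10⁻⁵/1.4375×10⁻²) / ln(1.4375×10⁻²/1.6458×10⁻¹)
  = ln(0.00122664) / ln(0.0873435)
  = -6.703477 / -2.437907 ≈ 2.749685

2.750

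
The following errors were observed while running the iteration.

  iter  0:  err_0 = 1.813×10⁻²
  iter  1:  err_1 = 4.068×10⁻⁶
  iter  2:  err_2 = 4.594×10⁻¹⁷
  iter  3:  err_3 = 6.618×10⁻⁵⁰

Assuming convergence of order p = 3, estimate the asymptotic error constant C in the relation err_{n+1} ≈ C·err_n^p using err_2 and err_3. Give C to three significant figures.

C ≈ err_3 / err_2^3
  = 6.618×10⁻⁵⁰ / (4.594×10⁻¹⁷)^3
  = 6.618×10⁻⁵⁰ / 9.69556e-50 ≈ 0.68258

0.683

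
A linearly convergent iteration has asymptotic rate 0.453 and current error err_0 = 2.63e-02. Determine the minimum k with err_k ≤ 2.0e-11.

After k steps, err_k ≈ 2.63e-02·0.453^k.
Need 0.453^k ≤ 2.0e-11/2.63e-02 = 7.60456e-10.
k ≥ ln(7.60456e-10)/ln(0.453) = -20.9971/-0.79186 = 26.516.
Smallest integer k = 27.

27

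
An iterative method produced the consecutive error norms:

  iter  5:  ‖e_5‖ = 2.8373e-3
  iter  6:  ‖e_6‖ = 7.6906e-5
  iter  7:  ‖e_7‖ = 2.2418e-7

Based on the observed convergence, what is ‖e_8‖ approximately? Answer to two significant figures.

First estimate the order: p ≈ ln(‖e_7‖/‖e_6‖) / ln(‖e_6‖/‖e_5‖) = ln(2.2418e-7/7.6906e-5)/ln(7.6906e-5/2.8373e-3) = ln(0.00291499)/ln(0.0271053) ≈ 1.6180.
Then ‖e_8‖ ≈ ‖e_7‖·(‖e_7‖/‖e_6‖)^p = 2.2418e-7·(0.00291499)^1.6180 = 2.2418e-7·7.90283e-05 ≈ 1.772e-11.

1.8e-11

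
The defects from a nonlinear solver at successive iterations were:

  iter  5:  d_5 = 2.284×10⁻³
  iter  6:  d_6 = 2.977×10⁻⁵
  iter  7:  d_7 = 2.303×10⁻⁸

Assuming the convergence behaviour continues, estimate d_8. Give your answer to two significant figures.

1.7e-13

First estimate the order: p ≈ ln(d_7/d_6) / ln(d_6/d_5) = ln(2.303×10⁻⁸/2.977×10⁻⁵)/ln(2.977×10⁻⁵/2.284×10⁻³) = ln(0.000773598)/ln(0.0130342) ≈ 1.6507.
Then d_8 ≈ d_7·(d_7/d_6)^p = 2.303×10⁻⁸·(0.000773598)^1.6507 = 2.303×10⁻⁸·7.30924e-06 ≈ 1.683e-13.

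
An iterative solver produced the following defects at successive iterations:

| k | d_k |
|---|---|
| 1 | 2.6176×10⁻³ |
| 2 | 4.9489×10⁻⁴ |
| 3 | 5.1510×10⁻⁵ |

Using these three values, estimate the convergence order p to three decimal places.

1.358

p ≈ ln(d_3/d_2) / ln(d_2/d_1)
  = ln(5.1510×10⁻⁵/4.9489×10⁻⁴) / ln(4.9489×10⁻⁴/2.6176×10⁻³)
  = ln(0.104084) / ln(0.189063)
  = -2.262557 / -1.665675 ≈ 1.358342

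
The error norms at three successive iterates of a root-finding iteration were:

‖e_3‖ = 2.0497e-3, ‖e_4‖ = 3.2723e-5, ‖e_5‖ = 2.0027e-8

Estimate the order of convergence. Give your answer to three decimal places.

1.788

p ≈ ln(‖e_5‖/‖e_4‖) / ln(‖e_4‖/‖e_3‖)
  = ln(2.0027e-8/3.2723e-5) / ln(3.2723e-5/2.0497e-3)
  = ln(0.000612016) / ln(0.0159648)
  = -7.398752 / -4.137369 ≈ 1.788275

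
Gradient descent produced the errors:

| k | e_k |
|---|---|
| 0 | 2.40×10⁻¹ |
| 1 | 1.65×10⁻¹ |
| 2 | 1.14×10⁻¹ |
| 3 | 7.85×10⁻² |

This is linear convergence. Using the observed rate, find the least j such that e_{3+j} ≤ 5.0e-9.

45

Rate ρ ≈ e_3/e_2 = 7.85×10⁻²/1.14×10⁻¹ = 0.6886.
After j more steps, e_{3+j} ≈ 7.85×10⁻²·ρ^j; need ρ^j ≤ 5.0e-9/7.85×10⁻² = 6.36943e-08.
j ≥ ln(6.36943e-08)/ln(0.6886) = -16.5692/-0.37309 = 44.411.
So 45 more iterations are needed.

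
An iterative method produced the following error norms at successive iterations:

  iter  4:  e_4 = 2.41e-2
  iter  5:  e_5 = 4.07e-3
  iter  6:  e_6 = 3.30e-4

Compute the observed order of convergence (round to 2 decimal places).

p ≈ ln(e_6/e_5) / ln(e_5/e_4)
  = ln(3.30e-4/4.07e-3) / ln(4.07e-3/2.41e-2)
  = ln(0.0810811) / ln(0.16888)
  = -2.51231 / -1.77857 ≈ 1.41254

1.41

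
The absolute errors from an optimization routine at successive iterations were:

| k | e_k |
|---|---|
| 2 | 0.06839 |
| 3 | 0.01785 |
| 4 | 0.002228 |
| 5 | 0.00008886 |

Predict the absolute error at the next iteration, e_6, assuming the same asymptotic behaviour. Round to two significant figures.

6.1e-7

First estimate the order: p ≈ ln(e_5/e_4) / ln(e_4/e_3) = ln(0.00008886/0.002228)/ln(0.002228/0.01785) = ln(0.0398833)/ln(0.124818) ≈ 1.5483.
Then e_6 ≈ e_5·(e_5/e_4)^p = 0.00008886·(0.0398833)^1.5483 = 0.00008886·0.00681718 ≈ 6.058e-07.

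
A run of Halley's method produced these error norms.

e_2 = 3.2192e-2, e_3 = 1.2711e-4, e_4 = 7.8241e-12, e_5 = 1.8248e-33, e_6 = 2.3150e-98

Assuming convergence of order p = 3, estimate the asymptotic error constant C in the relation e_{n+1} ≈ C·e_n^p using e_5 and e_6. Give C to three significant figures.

C ≈ e_6 / e_5^3
  = 2.3150e-98 / (1.8248e-33)^3
  = 2.3150e-98 / 6.07639e-99 ≈ 3.8098

3.81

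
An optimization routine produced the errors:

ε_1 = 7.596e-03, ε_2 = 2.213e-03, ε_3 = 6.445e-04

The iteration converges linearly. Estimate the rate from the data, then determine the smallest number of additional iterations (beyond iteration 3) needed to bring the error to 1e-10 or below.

Rate ρ ≈ ε_3/ε_2 = 6.445e-04/2.213e-03 = 0.2912.
After j more steps, ε_{3+j} ≈ 6.445e-04·ρ^j; need ρ^j ≤ 1e-10/6.445e-04 = 1.55159e-07.
j ≥ ln(1.55159e-07)/ln(0.2912) = -15.6788/-1.23374 = 12.708.
So 13 more iterations are needed.

13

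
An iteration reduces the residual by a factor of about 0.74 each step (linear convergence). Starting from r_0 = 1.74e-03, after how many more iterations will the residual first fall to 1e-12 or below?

After k steps, r_k ≈ 1.74e-03·0.74^k.
Need 0.74^k ≤ 1e-12/1.74e-03 = 5.74713e-10.
k ≥ ln(5.74713e-10)/ln(0.74) = -21.2772/-0.30111 = 70.663.
Smallest integer k = 71.

71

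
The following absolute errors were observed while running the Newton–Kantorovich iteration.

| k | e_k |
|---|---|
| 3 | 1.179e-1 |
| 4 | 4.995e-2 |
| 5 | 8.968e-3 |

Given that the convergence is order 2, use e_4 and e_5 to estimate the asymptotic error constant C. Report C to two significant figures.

C ≈ e_5 / e_4^2
  = 8.968e-3 / (4.995e-2)^2
  = 8.968e-3 / 0.002495 ≈ 3.5944

3.6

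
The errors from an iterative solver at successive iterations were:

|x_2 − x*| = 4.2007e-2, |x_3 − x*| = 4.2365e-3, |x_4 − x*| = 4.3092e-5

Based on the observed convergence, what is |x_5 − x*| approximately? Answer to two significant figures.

4.5e-9

First estimate the order: p ≈ ln(|x_4 − x*|/|x_3 − x*|) / ln(|x_3 − x*|/|x_2 − x*|) = ln(4.3092e-5/4.2365e-3)/ln(4.2365e-3/4.2007e-2) = ln(0.0101716)/ln(0.100852) ≈ 2.0000.
Then |x_5 − x*| ≈ |x_4 − x*|·(|x_4 − x*|/|x_3 − x*|)^p = 4.3092e-5·(0.0101716)^2.0000 = 4.3092e-5·0.000103461 ≈ 4.458e-09.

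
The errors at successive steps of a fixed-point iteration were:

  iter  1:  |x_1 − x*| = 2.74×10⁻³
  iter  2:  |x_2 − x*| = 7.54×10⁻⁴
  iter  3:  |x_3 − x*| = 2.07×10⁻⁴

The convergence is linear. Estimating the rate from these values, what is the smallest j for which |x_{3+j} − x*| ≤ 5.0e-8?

Rate ρ ≈ |x_3 − x*|/|x_2 − x*| = 2.07×10⁻⁴/7.54×10⁻⁴ = 0.2745.
After j more steps, |x_{3+j} − x*| ≈ 2.07×10⁻⁴·ρ^j; need ρ^j ≤ 5.0e-8/2.07×10⁻⁴ = 0.000241546.
j ≥ ln(0.000241546)/ln(0.2745) = -8.3285/-1.29280 = 6.442.
So 7 more iterations are needed.

7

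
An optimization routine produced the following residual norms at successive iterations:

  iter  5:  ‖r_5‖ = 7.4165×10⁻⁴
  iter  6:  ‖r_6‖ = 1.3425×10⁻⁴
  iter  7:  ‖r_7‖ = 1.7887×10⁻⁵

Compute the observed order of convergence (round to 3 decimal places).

1.179

p ≈ ln(‖r_7‖/‖r_6‖) / ln(‖r_6‖/‖r_5‖)
  = ln(1.7887×10⁻⁵/1.3425×10⁻⁴) / ln(1.3425×10⁻⁴/7.4165×10⁻⁴)
  = ln(0.133236) / ln(0.181015)
  = -2.015633 / -1.709175 ≈ 1.179302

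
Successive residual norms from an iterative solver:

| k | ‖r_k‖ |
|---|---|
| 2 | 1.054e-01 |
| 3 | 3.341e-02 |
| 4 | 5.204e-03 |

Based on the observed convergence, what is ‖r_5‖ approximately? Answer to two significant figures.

2.6e-4

First estimate the order: p ≈ ln(‖r_4‖/‖r_3‖) / ln(‖r_3‖/‖r_2‖) = ln(5.204e-03/3.341e-02)/ln(3.341e-02/1.054e-01) = ln(0.155762)/ln(0.316983) ≈ 1.6184.
Then ‖r_5‖ ≈ ‖r_4‖·(‖r_4‖/‖r_3‖)^p = 5.204e-03·(0.155762)^1.6184 = 5.204e-03·0.0493264 ≈ 0.0002567.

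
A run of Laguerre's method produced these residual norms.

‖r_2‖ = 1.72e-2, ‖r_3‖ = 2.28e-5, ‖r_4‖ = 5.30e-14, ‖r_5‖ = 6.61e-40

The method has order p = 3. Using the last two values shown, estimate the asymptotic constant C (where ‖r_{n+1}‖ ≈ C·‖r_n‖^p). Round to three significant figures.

C ≈ ‖r_5‖ / ‖r_4‖^3
  = 6.61e-40 / (5.30e-14)^3
  = 6.61e-40 / 1.48877e-40 ≈ 4.4399

4.44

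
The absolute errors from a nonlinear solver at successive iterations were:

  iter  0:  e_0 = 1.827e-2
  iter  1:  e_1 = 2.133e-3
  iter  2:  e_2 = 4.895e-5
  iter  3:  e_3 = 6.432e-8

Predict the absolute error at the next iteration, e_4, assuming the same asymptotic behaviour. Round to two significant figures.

5.5e-13

First estimate the order: p ≈ ln(e_3/e_2) / ln(e_2/e_1) = ln(6.432e-8/4.895e-5)/ln(4.895e-5/2.133e-3) = ln(0.00131399)/ln(0.0229489) ≈ 1.7578.
Then e_4 ≈ e_3·(e_3/e_2)^p = 6.432e-8·(0.00131399)^1.7578 = 6.432e-8·8.61115e-06 ≈ 5.539e-13.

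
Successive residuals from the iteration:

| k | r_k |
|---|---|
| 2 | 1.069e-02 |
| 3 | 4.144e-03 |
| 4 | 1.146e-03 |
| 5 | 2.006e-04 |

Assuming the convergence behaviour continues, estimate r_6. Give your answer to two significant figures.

First estimate the order: p ≈ ln(r_5/r_4) / ln(r_4/r_3) = ln(2.006e-04/1.146e-03)/ln(1.146e-03/4.144e-03) = ln(0.175044)/ln(0.276544) ≈ 1.3558.
Then r_6 ≈ r_5·(r_5/r_4)^p = 2.006e-04·(0.175044)^1.3558 = 2.006e-04·0.0941584 ≈ 1.889e-05.

1.9e-5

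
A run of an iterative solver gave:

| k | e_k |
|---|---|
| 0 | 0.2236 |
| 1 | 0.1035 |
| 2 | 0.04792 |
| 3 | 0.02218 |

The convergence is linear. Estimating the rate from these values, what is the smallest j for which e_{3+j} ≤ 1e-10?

25

Rate ρ ≈ e_3/e_2 = 0.02218/0.04792 = 0.4629.
After j more steps, e_{3+j} ≈ 0.02218·ρ^j; need ρ^j ≤ 1e-10/0.02218 = 4.50857e-09.
j ≥ ln(4.50857e-09)/ln(0.4629) = -19.2173/-0.77024 = 24.950.
So 25 more iterations are needed.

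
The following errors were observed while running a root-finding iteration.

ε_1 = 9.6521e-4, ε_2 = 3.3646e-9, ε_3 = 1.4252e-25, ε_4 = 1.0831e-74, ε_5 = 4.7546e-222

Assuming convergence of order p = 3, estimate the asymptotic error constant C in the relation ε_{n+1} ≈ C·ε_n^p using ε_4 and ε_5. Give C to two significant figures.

C ≈ ε_5 / ε_4^3
  = 4.7546e-222 / (1.0831e-74)^3
  = 4.7546e-222 / 1.27059e-222 ≈ 3.742

3.7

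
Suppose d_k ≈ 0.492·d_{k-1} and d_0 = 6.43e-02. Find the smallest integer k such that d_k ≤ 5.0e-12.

After k steps, d_k ≈ 6.43e-02·0.492^k.
Need 0.492^k ≤ 5.0e-12/6.43e-02 = 7.77605e-11.
k ≥ ln(7.77605e-11)/ln(0.492) = -23.2774/-0.70928 = 32.818.
Smallest integer k = 33.

33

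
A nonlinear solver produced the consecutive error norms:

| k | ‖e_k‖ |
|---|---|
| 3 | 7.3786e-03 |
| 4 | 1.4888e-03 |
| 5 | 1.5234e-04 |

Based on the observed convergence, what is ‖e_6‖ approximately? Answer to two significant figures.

First estimate the order: p ≈ ln(‖e_5‖/‖e_4‖) / ln(‖e_4‖/‖e_3‖) = ln(1.5234e-04/1.4888e-03)/ln(1.4888e-03/7.3786e-03) = ln(0.102324)/ln(0.201773) ≈ 1.4242.
Then ‖e_6‖ ≈ ‖e_5‖·(‖e_5‖/‖e_4‖)^p = 1.5234e-04·(0.102324)^1.4242 = 1.5234e-04·0.0389054 ≈ 5.927e-06.

5.9e-6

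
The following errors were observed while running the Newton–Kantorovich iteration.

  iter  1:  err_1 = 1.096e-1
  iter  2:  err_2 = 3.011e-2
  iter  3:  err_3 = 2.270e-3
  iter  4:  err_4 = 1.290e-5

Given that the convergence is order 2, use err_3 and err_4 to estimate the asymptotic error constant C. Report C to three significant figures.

C ≈ err_4 / err_3^2
  = 1.290e-5 / (2.270e-3)^2
  = 1.290e-5 / 5.1529e-06 ≈ 2.5034

2.50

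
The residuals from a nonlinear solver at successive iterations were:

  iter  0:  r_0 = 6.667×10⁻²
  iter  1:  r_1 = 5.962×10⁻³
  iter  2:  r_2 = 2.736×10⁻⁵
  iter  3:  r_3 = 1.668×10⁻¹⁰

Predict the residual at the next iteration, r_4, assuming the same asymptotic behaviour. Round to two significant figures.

First estimate the order: p ≈ ln(r_3/r_2) / ln(r_2/r_1) = ln(1.668×10⁻¹⁰/2.736×10⁻⁵)/ln(2.736×10⁻⁵/5.962×10⁻³) = ln(6.09649e-06)/ln(0.00458906) ≈ 2.2302.
Then r_4 ≈ r_3·(r_3/r_2)^p = 1.668×10⁻¹⁰·(6.09649e-06)^2.2302 = 1.668×10⁻¹⁰·2.34253e-12 ≈ 3.907e-22.

3.9e-22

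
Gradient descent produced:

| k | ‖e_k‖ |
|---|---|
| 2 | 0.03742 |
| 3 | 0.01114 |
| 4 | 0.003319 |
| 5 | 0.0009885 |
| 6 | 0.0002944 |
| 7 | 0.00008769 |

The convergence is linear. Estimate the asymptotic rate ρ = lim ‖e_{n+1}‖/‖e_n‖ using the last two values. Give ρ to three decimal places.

0.298

ρ ≈ ‖e_7‖/‖e_6‖ = 0.00008769/0.0002944 = 0.29786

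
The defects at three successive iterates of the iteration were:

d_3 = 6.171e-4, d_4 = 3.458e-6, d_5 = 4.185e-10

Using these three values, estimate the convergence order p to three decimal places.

1.740

p ≈ ln(d_5/d_4) / ln(d_4/d_3)
  = ln(4.185e-10/3.458e-6) / ln(3.458e-6/6.171e-4)
  = ln(0.000121024) / ln(0.00560363)
  = -9.019522 / -5.184341 ≈ 1.739762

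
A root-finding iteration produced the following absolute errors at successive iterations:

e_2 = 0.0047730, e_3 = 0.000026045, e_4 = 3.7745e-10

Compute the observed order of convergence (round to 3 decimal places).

p ≈ ln(e_4/e_3) / ln(e_3/e_2)
  = ln(3.7745e-10/0.000026045) / ln(0.000026045/0.0047730)
  = ln(1.44922e-05) / ln(0.00545674)
  = -11.141900 / -5.210904 ≈ 2.138189

2.138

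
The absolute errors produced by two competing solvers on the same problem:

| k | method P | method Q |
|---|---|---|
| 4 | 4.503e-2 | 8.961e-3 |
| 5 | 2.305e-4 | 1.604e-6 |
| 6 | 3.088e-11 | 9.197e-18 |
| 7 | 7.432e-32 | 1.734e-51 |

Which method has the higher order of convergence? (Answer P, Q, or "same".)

same

Method P: p ≈ ln(7.432e-32/3.088e-11)/ln(3.088e-11/2.305e-4) ≈ 3.00.
Method Q: p ≈ ln(1.734e-51/9.197e-18)/ln(9.197e-18/1.604e-6) ≈ 3.00.
Both orders ≈ 3.0 — effectively the same.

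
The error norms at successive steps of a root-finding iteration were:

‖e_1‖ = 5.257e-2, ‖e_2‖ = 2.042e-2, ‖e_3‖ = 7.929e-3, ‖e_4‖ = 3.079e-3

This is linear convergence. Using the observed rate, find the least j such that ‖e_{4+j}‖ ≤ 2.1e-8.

13

Rate ρ ≈ ‖e_4‖/‖e_3‖ = 3.079e-3/7.929e-3 = 0.3883.
After j more steps, ‖e_{4+j}‖ ≈ 3.079e-3·ρ^j; need ρ^j ≤ 2.1e-8/3.079e-3 = 6.8204e-06.
j ≥ ln(6.8204e-06)/ln(0.3883) = -11.8956/-0.94598 = 12.575.
So 13 more iterations are needed.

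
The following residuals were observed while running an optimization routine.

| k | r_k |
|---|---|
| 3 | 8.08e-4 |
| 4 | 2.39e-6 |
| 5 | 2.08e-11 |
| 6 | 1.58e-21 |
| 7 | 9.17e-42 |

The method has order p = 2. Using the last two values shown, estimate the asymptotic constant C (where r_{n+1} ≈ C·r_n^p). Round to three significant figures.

3.67

C ≈ r_7 / r_6^2
  = 9.17e-42 / (1.58e-21)^2
  = 9.17e-42 / 2.4964e-42 ≈ 3.6733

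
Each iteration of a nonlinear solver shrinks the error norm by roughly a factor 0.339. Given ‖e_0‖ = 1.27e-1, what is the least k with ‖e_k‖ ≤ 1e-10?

After k steps, ‖e_k‖ ≈ 1.27e-1·0.339^k.
Need 0.339^k ≤ 1e-10/1.27e-1 = 7.87402e-10.
k ≥ ln(7.87402e-10)/ln(0.339) = -20.9623/-1.08176 = 19.378.
Smallest integer k = 20.

20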